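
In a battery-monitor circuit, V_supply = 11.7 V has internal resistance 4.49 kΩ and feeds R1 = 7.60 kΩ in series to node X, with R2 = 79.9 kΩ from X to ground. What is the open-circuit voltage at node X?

V_th ≈ 10.2 V

R1' = 4.49 + 7.60 = 12.09 kΩ (source resistance + R1).
With X open, the divider is unloaded: V_th = 11.7 × 79.9/91.99 = 10.16 V.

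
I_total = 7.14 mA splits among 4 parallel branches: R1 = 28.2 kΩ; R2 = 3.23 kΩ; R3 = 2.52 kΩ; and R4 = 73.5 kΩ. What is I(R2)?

ΣG = 1/28.2 + 1/3.23 + 1/2.52 + 1/73.5 = 0.7555.
Current divider: I(R2) = I_total · G_k/ΣG = 7.14 × (0.3096/0.7555) = 7.14 × 0.4098 = 2.926 mA.

I ≈ 2.93 mA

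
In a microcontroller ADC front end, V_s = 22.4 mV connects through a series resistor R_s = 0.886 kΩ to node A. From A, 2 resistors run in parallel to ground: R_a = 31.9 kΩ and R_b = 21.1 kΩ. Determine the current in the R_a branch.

Parallel bank: R_p = 1/(1/31.9 + 1/21.1) = 12.70 kΩ.
V_A = 22.4 × 12.70/13.59 = 20.94 mV.
I(R_a) = V_A / R_a = 20.94/31.9 = 0.6564 µA.

I ≈ 0.656 µA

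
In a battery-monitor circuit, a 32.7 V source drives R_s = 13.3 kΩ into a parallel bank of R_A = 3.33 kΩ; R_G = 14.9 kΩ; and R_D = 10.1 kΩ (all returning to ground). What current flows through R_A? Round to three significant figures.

I ≈ 1.36 mA

Combine the parallel branches: R_p = (1/3.33 + 1/14.9 + 1/10.1)⁻¹ = 2.144 kΩ.
V_A = 32.7 × 2.144/15.44 = 4.539 V.
I(R_A) = V_A / R_A = 4.539/3.33 = 1.363 mA.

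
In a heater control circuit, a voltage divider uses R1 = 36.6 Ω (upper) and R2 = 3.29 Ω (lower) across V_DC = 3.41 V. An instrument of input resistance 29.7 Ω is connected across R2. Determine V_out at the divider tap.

First combine the lower leg with the load: R2 ‖ R_L = 2.962 Ω.
Now apply the divider: V_out = 3.41 × 0.07487 = 0.2553 V.

V_out ≈ 0.255 V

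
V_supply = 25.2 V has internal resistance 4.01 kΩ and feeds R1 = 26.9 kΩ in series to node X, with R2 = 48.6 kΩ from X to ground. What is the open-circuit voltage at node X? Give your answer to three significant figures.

R1' = 4.01 + 26.9 = 30.91 kΩ (source resistance + R1).
Open-circuit (no load on X): V_th = V_supply · R2/(R1' + R2) = 25.2 × 48.6/(30.91 + 48.6) = 15.40 V.

V_th ≈ 15.4 V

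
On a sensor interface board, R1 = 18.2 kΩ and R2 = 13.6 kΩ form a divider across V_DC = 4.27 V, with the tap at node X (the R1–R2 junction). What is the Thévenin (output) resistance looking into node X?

With V_DC suppressed (replaced by a short), R_th = R1 ‖ R2 = (18.20 × 13.6)/(18.20 + 13.6) = 7.784 kΩ.

R_th ≈ 7.78 kΩ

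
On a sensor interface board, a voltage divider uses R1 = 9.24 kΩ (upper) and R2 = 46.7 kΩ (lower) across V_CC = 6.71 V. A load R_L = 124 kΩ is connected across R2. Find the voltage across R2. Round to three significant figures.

V_out ≈ 5.27 V

R2 ‖ R_L = (46.7 × 124)/(46.7 + 124) = 33.92 kΩ.
Now apply the divider: V_out = 6.71 × 0.7859 = 5.274 V.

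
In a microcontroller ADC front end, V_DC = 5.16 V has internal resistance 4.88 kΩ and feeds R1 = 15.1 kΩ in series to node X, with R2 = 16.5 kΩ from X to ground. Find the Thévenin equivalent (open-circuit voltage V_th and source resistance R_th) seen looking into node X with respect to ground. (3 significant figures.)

R1' = 4.88 + 15.1 = 19.98 kΩ (source resistance + R1).
Open-circuit (no load on X): V_th = V_DC · R2/(R1' + R2) = 5.16 × 16.5/(19.98 + 16.5) = 2.334 V.
With V_DC suppressed (replaced by a short), R_th = R1' ‖ R2 = (19.98 × 16.5)/(19.98 + 16.5) = 9.037 kΩ.

V_th ≈ 2.33 V, R_th ≈ 9.04 kΩ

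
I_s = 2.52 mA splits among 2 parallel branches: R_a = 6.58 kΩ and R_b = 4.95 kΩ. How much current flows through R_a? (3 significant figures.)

With just two branches, the current splits inversely with resistance.
I(R_a) = 2.52 × 4.95/(6.58 + 4.95) = 2.52 × 0.4293 = 1.082 mA.

I ≈ 1.08 mA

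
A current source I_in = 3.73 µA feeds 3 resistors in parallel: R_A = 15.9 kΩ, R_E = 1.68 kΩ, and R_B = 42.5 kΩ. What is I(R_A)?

Conductances: ΣG = 1/15.9 + 1/1.68 + 1/42.5 = 0.6817 (1/kΩ).
R_A takes the fraction G_k/ΣG = 0.06289/0.6817 = 0.09226, so I = 3.73 × 0.09226 = 0.3441 µA.

I ≈ 0.344 µA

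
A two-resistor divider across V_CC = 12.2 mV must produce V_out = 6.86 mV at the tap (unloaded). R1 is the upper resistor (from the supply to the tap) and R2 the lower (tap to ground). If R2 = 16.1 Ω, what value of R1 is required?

V_out/V_CC = R2/(R1+R2) = 0.5623.
R1 = R2·(1/k − 1) = 16.1 × 0.7784 = 12.53 Ω.

R1 ≈ 12.5 Ω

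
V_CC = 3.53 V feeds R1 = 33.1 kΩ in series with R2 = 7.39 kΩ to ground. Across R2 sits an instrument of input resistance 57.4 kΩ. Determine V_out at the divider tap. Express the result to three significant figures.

First combine the lower leg with the load: R2 ‖ R_L = 6.547 kΩ.
Now apply the divider: V_out = 3.53 × 0.1651 = 0.5829 V.
(Unloaded it would be 0.644 V; the load pulls it down.)

V_out ≈ 0.583 V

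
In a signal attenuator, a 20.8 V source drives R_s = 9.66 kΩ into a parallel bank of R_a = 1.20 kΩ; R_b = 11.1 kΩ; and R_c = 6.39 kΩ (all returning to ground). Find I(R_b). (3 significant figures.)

I ≈ 0.164 mA

Equivalent of the parallel group: R_p = 0.9260 kΩ.
Node voltage V_A = V_CC · R_p/(R_s + R_p) = 20.8 × 0.08747 = 1.819 V.
Branch current I = V_A/R_b = 1.819/11.1 = 0.1639 mA.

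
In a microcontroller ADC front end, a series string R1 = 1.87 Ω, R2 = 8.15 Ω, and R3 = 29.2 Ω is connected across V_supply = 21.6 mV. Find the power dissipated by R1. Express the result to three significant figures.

P ≈ 0.567 µW

ΣR = 39.22 Ω → I = 21.6/39.22 = 0.5507 mA.
P = I²R = 0.3033 × 1.87 = 0.5672 µW.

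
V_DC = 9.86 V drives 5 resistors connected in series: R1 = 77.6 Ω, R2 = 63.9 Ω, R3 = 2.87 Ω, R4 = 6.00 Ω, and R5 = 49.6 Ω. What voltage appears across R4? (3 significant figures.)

V ≈ 0.296 V

Series total: ΣR = 77.6 + 63.9 + 2.87 + 6.00 + 49.6 = 200.0 Ω.
By the voltage-divider rule, V = 9.86 × 6.000/200.0 = 0.2958 V.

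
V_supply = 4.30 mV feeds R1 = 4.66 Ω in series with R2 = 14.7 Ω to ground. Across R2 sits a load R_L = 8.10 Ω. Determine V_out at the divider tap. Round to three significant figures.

R2 ‖ R_L = (14.7 × 8.10)/(14.7 + 8.10) = 5.222 Ω.
Then V_out = V_supply · R2'/(R1 + R2') = 4.30 × 5.222/9.882 = 2.272 mV.
(Unloaded it would be 3.26 mV; the load pulls it down.)

V_out ≈ 2.27 mV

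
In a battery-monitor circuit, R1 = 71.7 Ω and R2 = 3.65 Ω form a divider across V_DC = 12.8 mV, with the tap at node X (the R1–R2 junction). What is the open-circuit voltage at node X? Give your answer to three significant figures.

V_th ≈ 0.620 mV

V_th is the unloaded tap voltage: V_DC · R2/(R1+R2) = 12.8 × 0.04844 = 0.6200 mV.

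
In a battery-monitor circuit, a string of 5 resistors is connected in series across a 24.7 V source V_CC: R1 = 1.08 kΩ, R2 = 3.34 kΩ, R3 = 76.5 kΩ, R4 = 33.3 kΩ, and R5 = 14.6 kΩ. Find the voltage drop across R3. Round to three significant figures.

V ≈ 14.7 V

Series total: ΣR = 1.08 + 3.34 + 76.5 + 33.3 + 14.6 = 128.8 kΩ.
Voltage divider: V = V_CC · (76.50 / 128.8) = 24.7 × 0.5939 = 14.67 V.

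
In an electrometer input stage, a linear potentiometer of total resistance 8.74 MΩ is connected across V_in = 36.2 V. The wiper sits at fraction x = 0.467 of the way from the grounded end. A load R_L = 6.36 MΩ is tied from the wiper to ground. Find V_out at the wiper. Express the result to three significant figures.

V_out ≈ 12.6 V

Split the track: R_lower = x·R_p = 4.082 MΩ, R_upper = (1−x)·R_p = 4.658 MΩ.
(x·R_p) ‖ R_L = 2.486 MΩ.
Loaded-divider output: V_out = 36.2 × 0.3480 = 12.60 V.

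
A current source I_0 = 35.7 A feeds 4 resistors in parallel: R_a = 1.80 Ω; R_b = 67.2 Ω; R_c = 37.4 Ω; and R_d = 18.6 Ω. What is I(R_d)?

Conductances: ΣG = 1/1.80 + 1/67.2 + 1/37.4 + 1/18.6 = 0.6509 (1/Ω).
Current divider: I(R_d) = I_0 · G_k/ΣG = 35.7 × (0.05376/0.6509) = 35.7 × 0.08259 = 2.949 A.

I ≈ 2.95 A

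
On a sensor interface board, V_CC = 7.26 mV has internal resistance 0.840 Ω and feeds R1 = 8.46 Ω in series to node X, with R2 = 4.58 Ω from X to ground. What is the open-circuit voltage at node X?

V_th ≈ 2.40 mV

R1' = 0.840 + 8.46 = 9.300 Ω (source resistance + R1).
Open-circuit (no load on X): V_th = V_CC · R2/(R1' + R2) = 7.26 × 4.58/(9.300 + 4.58) = 2.396 mV.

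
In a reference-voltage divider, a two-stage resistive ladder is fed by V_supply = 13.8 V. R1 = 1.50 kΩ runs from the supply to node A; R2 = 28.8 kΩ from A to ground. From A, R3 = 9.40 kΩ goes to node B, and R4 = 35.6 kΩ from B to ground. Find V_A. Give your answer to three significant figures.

The second stage (R3 + R4 = 45.00 kΩ) loads node A in parallel with R2.
R2 ‖ (R3+R4) = 17.56 kΩ.
So V_A = 13.8 × 0.9213 = 12.71 V.

V_A ≈ 12.7 V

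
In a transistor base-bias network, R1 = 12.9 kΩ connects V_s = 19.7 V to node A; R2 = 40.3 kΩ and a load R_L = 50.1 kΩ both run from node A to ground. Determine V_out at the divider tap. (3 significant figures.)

V_out ≈ 12.5 V

The load sits in parallel with R2, giving an effective lower resistance R2' = R2·R_L/(R2+R_L) = 22.33 kΩ.
Now apply the divider: V_out = 19.7 × 0.6339 = 12.49 V.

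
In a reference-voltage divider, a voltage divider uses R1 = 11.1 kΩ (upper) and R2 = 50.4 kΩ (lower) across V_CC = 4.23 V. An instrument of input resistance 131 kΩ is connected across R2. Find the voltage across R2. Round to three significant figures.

V_out ≈ 3.24 V

The load sits in parallel with R2, giving an effective lower resistance R2' = R2·R_L/(R2+R_L) = 36.40 kΩ.
Now apply the divider: V_out = 4.23 × 0.7663 = 3.241 V.
(Unloaded it would be 3.47 V; the load pulls it down.)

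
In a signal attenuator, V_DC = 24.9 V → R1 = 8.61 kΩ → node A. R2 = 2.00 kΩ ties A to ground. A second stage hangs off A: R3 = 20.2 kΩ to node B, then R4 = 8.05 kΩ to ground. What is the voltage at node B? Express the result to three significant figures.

Looking into the second stage from A: R3 + R4 = 28.25 kΩ appears in parallel with R2.
R2 ‖ (R3+R4) = 1.868 kΩ.
V_A = 24.9 × 1.868/(8.61 + 1.868) = 4.439 V.
Stage 2 is unloaded, so V_B = V_A · R4/(R3+R4) = 4.439 × 8.05/28.25 = 1.265 V.

V_B ≈ 1.26 V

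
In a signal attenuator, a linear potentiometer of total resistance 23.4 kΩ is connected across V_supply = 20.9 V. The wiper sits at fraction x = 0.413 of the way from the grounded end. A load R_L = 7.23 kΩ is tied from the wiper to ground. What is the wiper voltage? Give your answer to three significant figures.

Split the track: R_lower = x·R_p = 9.664 kΩ, R_upper = (1−x)·R_p = 13.74 kΩ.
R_L loads the lower segment: effective lower R = 4.136 kΩ.
Loaded-divider output: V_out = 20.9 × 0.2314 = 4.837 V.

V_out ≈ 4.84 V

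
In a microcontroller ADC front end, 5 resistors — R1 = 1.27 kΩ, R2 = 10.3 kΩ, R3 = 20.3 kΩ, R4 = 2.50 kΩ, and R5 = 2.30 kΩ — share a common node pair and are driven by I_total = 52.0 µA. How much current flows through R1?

I ≈ 23.2 µA

ΣG = 1/1.27 + 1/10.3 + 1/20.3 + 1/2.50 + 1/2.30 = 1.769.
Current divider: I(R1) = I_total · G_k/ΣG = 52.0 × (0.7874/1.769) = 52.0 × 0.4452 = 23.15 µA.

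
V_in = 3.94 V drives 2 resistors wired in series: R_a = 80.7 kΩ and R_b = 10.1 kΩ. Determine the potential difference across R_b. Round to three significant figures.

V ≈ 0.438 V

Series total: ΣR = 80.7 + 10.1 = 90.80 kΩ.
V = V_in · R/ΣR = 3.94 × 0.1112 = 0.4383 V.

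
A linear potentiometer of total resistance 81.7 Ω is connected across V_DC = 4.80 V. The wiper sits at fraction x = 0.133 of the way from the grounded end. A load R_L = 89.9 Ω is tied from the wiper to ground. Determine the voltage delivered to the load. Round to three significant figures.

Lower segment x·R_p = 10.87 Ω; upper segment (1−x)·R_p = 70.83 Ω.
(x·R_p) ‖ R_L = 9.694 Ω.
Loaded-divider output: V_out = 4.80 × 0.1204 = 0.5778 V.

V_out ≈ 0.578 V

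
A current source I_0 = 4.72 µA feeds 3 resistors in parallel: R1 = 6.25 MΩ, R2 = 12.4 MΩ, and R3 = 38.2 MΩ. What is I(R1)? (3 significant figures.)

Total conductance ΣG = 1/6.25 + 1/12.4 + 1/38.2 = 0.2668 (units of 1/MΩ).
R1 takes the fraction G_k/ΣG = 0.1600/0.2668 = 0.5996, so I = 4.72 × 0.5996 = 2.830 µA.

I ≈ 2.83 µA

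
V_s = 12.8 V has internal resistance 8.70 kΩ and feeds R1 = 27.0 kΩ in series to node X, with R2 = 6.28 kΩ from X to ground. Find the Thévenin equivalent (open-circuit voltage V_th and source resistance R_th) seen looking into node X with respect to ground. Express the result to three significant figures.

V_th ≈ 1.91 V, R_th ≈ 5.34 kΩ

R1' = 8.70 + 27.0 = 35.70 kΩ (source resistance + R1).
V_th is the unloaded tap voltage: V_s · R2/(R1'+R2) = 12.8 × 0.1496 = 1.915 V.
With V_s suppressed (replaced by a short), R_th = R1' ‖ R2 = (35.70 × 6.28)/(35.70 + 6.28) = 5.341 kΩ.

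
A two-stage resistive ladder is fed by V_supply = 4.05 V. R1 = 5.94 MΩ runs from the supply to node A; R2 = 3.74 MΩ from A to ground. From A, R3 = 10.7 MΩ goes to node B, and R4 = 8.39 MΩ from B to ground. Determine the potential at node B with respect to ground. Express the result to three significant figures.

V_B ≈ 0.614 V

Node A sees R2 in parallel with the series input of stage 2, R3 + R4 = 19.09 MΩ.
R2 ‖ (R3+R4) = 3.127 MΩ.
V_A = 4.05 × 3.127/(5.94 + 3.127) = 1.397 V.
Stage 2 is unloaded, so V_B = V_A · R4/(R3+R4) = 1.397 × 8.39/19.09 = 0.6139 V.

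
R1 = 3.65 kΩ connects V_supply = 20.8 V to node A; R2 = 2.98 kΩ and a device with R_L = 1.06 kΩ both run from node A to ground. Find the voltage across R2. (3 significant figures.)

V_out ≈ 3.67 V

The load sits in parallel with R2, giving an effective lower resistance R2' = R2·R_L/(R2+R_L) = 0.7819 kΩ.
Voltage divider with the loaded lower leg: V_out = 20.8 × 0.7819/(3.65 + 0.7819) = 20.8 × 0.1764 = 3.670 V.
(Unloaded it would be 9.35 V; the load pulls it down.)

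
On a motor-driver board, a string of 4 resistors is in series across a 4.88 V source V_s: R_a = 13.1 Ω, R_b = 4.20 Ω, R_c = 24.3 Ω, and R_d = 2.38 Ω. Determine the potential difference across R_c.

V ≈ 2.70 V

Series total: ΣR = 13.1 + 4.20 + 24.3 + 2.38 = 43.98 Ω.
V = V_s · R/ΣR = 4.88 × 0.5525 = 2.696 V.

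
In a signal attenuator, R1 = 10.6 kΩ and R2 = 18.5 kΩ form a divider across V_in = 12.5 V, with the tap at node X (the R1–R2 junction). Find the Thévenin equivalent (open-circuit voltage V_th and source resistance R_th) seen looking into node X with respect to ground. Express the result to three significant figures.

With X open, the divider is unloaded: V_th = 12.5 × 18.5/29.10 = 7.947 V.
Looking into X with the source shorted: R_th = R1·R2/(R1+R2) = 10.60 × 18.5/29.10 = 6.739 kΩ.

V_th ≈ 7.95 V, R_th ≈ 6.74 kΩ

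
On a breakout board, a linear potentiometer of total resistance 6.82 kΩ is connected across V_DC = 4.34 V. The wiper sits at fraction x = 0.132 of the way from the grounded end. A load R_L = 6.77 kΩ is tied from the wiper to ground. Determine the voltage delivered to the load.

Split the track: R_lower = x·R_p = 0.9002 kΩ, R_upper = (1−x)·R_p = 5.920 kΩ.
R_L loads the lower segment: effective lower R = 0.7946 kΩ.
Loaded-divider output: V_out = 4.34 × 0.1183 = 0.5136 V.

V_out ≈ 0.514 V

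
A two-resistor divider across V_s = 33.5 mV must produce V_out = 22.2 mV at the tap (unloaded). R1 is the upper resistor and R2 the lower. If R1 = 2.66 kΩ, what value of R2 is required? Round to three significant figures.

The divider ratio is R2/(R1+R2) = 22.2/33.5 = 0.6627.
R2 = R1 · 0.6627/(1 − 0.6627) = 5.226 kΩ.

R2 ≈ 5.23 kΩ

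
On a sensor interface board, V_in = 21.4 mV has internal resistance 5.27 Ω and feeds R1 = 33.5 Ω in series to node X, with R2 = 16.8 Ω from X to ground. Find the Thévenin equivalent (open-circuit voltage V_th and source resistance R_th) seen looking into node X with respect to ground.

R1' = 5.27 + 33.5 = 38.77 Ω (source resistance + R1).
V_th is the unloaded tap voltage: V_in · R2/(R1'+R2) = 21.4 × 0.3023 = 6.470 mV.
With V_in suppressed (replaced by a short), R_th = R1' ‖ R2 = (38.77 × 16.8)/(38.77 + 16.8) = 11.72 Ω.

V_th ≈ 6.47 mV, R_th ≈ 11.7 Ω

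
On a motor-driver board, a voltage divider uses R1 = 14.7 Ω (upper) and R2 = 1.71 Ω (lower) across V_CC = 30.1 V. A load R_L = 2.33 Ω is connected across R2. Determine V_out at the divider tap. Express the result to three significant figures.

The load sits in parallel with R2, giving an effective lower resistance R2' = R2·R_L/(R2+R_L) = 0.9862 Ω.
Voltage divider with the loaded lower leg: V_out = 30.1 × 0.9862/(14.7 + 0.9862) = 30.1 × 0.06287 = 1.892 V.

V_out ≈ 1.89 V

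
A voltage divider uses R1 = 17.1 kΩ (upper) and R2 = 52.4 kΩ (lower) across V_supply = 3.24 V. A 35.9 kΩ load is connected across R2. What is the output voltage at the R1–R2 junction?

V_out ≈ 1.80 V

R2 ‖ R_L = (52.4 × 35.9)/(52.4 + 35.9) = 21.30 kΩ.
Voltage divider with the loaded lower leg: V_out = 3.24 × 21.30/(17.1 + 21.30) = 3.24 × 0.5547 = 1.797 V.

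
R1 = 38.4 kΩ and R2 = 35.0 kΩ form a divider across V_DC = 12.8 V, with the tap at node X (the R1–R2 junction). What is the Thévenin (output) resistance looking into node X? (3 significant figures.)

R_th ≈ 18.3 kΩ

Looking into X with the source shorted: R_th = R1·R2/(R1+R2) = 38.40 × 35.0/73.40 = 18.31 kΩ.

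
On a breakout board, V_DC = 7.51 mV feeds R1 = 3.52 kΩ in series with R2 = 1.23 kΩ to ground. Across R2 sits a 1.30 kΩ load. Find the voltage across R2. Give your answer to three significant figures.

First combine the lower leg with the load: R2 ‖ R_L = 0.6320 kΩ.
Now apply the divider: V_out = 7.51 × 0.1522 = 1.143 mV.

V_out ≈ 1.14 mV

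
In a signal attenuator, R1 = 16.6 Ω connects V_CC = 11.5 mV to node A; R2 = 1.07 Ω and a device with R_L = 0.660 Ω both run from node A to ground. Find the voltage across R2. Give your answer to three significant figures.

First combine the lower leg with the load: R2 ‖ R_L = 0.4082 Ω.
Then V_out = V_CC · R2'/(R1 + R2') = 11.5 × 0.4082/17.01 = 0.2760 mV.

V_out ≈ 0.276 mV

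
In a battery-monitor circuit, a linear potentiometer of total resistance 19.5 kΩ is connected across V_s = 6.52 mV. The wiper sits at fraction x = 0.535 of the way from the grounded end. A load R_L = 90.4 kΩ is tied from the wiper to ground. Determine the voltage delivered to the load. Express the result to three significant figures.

V_out ≈ 3.31 mV

The pot divides into 9.067 kΩ above the wiper and 10.43 kΩ below.
R_L loads the lower segment: effective lower R = 9.353 kΩ.
Loaded-divider output: V_out = 6.52 × 0.5078 = 3.311 mV.
(Unloaded: V_out = x·V_s = 3.49 mV.)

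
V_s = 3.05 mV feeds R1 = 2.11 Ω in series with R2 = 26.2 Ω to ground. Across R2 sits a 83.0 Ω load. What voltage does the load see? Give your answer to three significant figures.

V_out ≈ 2.76 mV

R2 ‖ R_L = (26.2 × 83.0)/(26.2 + 83.0) = 19.91 Ω.
Now apply the divider: V_out = 3.05 × 0.9042 = 2.758 mV.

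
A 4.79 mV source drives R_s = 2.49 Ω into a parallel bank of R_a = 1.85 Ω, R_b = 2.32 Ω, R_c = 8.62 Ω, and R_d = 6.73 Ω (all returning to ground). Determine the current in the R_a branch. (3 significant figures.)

I ≈ 0.635 mA

Parallel bank: R_p = 1/(1/1.85 + 1/2.32 + 1/8.62 + 1/6.73) = 0.8089 Ω.
Node voltage V_A = V_supply · R_p/(R_s + R_p) = 4.79 × 0.2452 = 1.175 mV.
Branch current I = V_A/R_a = 1.175/1.85 = 0.6349 mA.
(Check via current divider: I_total = 1.452 mA; share G_k/ΣG = 0.4373 → same result.)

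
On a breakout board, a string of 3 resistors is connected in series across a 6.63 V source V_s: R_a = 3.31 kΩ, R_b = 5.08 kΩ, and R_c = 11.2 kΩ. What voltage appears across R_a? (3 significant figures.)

V ≈ 1.12 V

Total series resistance ΣR = 3.31 + 5.08 + 11.2 = 19.59 kΩ.
Voltage divider: V = V_s · (3.310 / 19.59) = 6.63 × 0.1690 = 1.120 V.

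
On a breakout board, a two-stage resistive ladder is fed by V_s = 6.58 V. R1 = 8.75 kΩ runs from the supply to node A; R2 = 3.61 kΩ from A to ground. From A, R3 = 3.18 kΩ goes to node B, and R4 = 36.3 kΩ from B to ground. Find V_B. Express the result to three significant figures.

The second stage (R3 + R4 = 39.48 kΩ) loads node A in parallel with R2.
R2 ‖ (R3+R4) = 3.308 kΩ.
First divider: V_A = V_s · 3.308/(8.75 + 3.308) = 1.805 V.
V_B = V_A × 0.9195 = 1.660 V.

V_B ≈ 1.66 V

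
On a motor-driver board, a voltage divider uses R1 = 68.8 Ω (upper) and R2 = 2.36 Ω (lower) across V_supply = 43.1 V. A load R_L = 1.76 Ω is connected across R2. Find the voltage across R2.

V_out ≈ 0.622 V

R2 ‖ R_L = (2.36 × 1.76)/(2.36 + 1.76) = 1.008 Ω.
Voltage divider with the loaded lower leg: V_out = 43.1 × 1.008/(68.8 + 1.008) = 43.1 × 0.01444 = 0.6224 V.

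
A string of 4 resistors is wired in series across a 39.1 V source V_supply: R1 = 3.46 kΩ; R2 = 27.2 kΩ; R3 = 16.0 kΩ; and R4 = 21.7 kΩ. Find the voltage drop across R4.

Total series resistance ΣR = 3.46 + 27.2 + 16.0 + 21.7 = 68.36 kΩ.
V = V_supply · R/ΣR = 39.1 × 0.3174 = 12.41 V.

V ≈ 12.4 V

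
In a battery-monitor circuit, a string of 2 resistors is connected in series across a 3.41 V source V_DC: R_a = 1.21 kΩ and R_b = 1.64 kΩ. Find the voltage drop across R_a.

V ≈ 1.45 V

ΣR = 1.21 + 1.64 = 2.850 kΩ.
V = V_DC · R/ΣR = 3.41 × 0.4246 = 1.448 V.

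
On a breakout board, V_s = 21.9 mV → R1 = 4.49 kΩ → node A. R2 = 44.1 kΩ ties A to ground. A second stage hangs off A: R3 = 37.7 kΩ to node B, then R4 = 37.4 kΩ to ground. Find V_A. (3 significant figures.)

V_A ≈ 18.9 mV

Node A sees R2 in parallel with the series input of stage 2, R3 + R4 = 75.10 kΩ.
Effective lower resistance at A: R2 ‖ 75.10 = 27.78 kΩ.
First divider: V_A = V_s · 27.78/(4.49 + 27.78) = 18.85 mV.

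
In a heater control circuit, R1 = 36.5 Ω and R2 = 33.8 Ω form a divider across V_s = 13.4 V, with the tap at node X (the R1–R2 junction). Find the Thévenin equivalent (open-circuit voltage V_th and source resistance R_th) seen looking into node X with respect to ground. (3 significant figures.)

V_th ≈ 6.44 V, R_th ≈ 17.5 Ω

V_th is the unloaded tap voltage: V_s · R2/(R1+R2) = 13.4 × 0.4808 = 6.443 V.
Looking into X with the source shorted: R_th = R1·R2/(R1+R2) = 36.50 × 33.8/70.30 = 17.55 Ω.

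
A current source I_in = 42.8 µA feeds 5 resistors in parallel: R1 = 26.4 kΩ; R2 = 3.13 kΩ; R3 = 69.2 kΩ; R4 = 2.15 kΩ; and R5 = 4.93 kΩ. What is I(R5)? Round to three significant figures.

Total conductance ΣG = 1/26.4 + 1/3.13 + 1/69.2 + 1/2.15 + 1/4.93 = 1.040 (units of 1/kΩ).
Current divider: I(R5) = I_in · G_k/ΣG = 42.8 × (0.2028/1.040) = 42.8 × 0.1951 = 8.349 µA.

I ≈ 8.35 µA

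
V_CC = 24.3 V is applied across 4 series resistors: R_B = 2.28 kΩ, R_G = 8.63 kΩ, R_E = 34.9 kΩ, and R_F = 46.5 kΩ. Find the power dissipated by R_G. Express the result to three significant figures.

Series current I = V_CC/ΣR = 24.3/92.31 = 0.2632 mA.
V(R_G) = I·R = 2.272 V; P = V·I = 2.272 × 0.2632 = 0.5980 mW.

P ≈ 0.598 mW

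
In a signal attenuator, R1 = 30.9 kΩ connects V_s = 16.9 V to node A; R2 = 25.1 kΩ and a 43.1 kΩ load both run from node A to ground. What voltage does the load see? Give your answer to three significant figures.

The load sits in parallel with R2, giving an effective lower resistance R2' = R2·R_L/(R2+R_L) = 15.86 kΩ.
Then V_out = V_s · R2'/(R1 + R2') = 16.9 × 15.86/46.76 = 5.733 V.

V_out ≈ 5.73 V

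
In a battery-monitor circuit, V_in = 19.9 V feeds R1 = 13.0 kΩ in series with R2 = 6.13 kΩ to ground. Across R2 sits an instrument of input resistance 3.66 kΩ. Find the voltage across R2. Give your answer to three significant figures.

First combine the lower leg with the load: R2 ‖ R_L = 2.292 kΩ.
Voltage divider with the loaded lower leg: V_out = 19.9 × 2.292/(13.0 + 2.292) = 19.9 × 0.1499 = 2.982 V.

V_out ≈ 2.98 V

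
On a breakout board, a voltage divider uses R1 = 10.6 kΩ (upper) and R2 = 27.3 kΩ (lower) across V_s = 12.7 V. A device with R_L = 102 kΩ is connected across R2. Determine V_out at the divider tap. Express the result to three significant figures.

The load sits in parallel with R2, giving an effective lower resistance R2' = R2·R_L/(R2+R_L) = 21.54 kΩ.
Now apply the divider: V_out = 12.7 × 0.6702 = 8.511 V.
(Unloaded it would be 9.15 V; the load pulls it down.)

V_out ≈ 8.51 V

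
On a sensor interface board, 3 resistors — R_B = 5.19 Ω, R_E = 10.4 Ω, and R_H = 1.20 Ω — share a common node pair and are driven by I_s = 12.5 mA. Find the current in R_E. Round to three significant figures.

ΣG = 1/5.19 + 1/10.4 + 1/1.20 = 1.122.
By the current-divider rule, I = I_s · G_k/ΣG = 12.5 × 0.08569 = 1.071 mA.

I ≈ 1.07 mA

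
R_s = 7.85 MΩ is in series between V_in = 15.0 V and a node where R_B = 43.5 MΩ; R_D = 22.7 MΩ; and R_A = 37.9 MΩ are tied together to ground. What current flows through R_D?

Parallel bank: R_p = 1/(1/43.5 + 1/22.7 + 1/37.9) = 10.70 MΩ.
Node voltage V_A = V_in · R_p/(R_s + R_p) = 15.0 × 0.5769 = 8.654 V.
I(R_D) = V_A / R_D = 8.654/22.7 = 0.3812 µA.

I ≈ 0.381 µA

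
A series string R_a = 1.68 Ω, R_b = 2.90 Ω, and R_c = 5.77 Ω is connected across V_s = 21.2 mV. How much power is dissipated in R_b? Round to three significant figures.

Series current I = V_s/ΣR = 21.2/10.35 = 2.048 mA.
V(R_b) = I·R = 5.940 mV; P = V·I = 5.940 × 2.048 = 12.17 µW.

P ≈ 12.2 µW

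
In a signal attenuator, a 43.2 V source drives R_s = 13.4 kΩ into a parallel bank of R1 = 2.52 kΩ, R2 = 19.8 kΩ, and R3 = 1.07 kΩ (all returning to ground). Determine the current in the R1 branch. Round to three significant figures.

Parallel bank: R_p = 1/(1/2.52 + 1/19.8 + 1/1.07) = 0.7236 kΩ.
V_A by voltage divider: V_A = 43.2 × 0.7236/(13.4 + 0.7236) = 2.213 V.
I(R1) = V_A / R1 = 2.213/2.52 = 0.8783 mA.

I ≈ 0.878 mA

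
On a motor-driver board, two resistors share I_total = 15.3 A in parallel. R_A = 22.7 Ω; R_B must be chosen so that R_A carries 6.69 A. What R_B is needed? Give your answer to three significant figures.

R_B ≈ 17.6 Ω

In a two-way split, I_A/I_total = R_B/(R_A + R_B).
6.69/15.3 = R_B/(R_A + R_B) → R_B = R_A · (0.4373)/(1 − 0.4373) = 22.7 × 0.7770 = 17.64 Ω.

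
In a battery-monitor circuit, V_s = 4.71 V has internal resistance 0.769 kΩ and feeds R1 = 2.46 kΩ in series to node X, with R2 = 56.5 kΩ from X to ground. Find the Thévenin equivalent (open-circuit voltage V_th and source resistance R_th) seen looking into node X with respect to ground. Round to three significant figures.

V_th ≈ 4.46 V, R_th ≈ 3.05 kΩ

R1' = 0.769 + 2.46 = 3.229 kΩ (source resistance + R1).
Open-circuit (no load on X): V_th = V_s · R2/(R1' + R2) = 4.71 × 56.5/(3.229 + 56.5) = 4.455 V.
Looking into X with the source shorted: R_th = R1'·R2/(R1'+R2) = 3.229 × 56.5/59.73 = 3.054 kΩ.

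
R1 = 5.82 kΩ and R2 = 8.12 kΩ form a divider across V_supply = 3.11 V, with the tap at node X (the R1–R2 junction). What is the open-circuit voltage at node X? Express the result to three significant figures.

V_th ≈ 1.81 V

V_th is the unloaded tap voltage: V_supply · R2/(R1+R2) = 3.11 × 0.5825 = 1.812 V.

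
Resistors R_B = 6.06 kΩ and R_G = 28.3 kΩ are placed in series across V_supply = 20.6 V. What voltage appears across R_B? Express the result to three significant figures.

ΣR = 6.06 + 28.3 = 34.36 kΩ.
V = V_supply · R/ΣR = 20.6 × 0.1764 = 3.633 V.

V ≈ 3.63 V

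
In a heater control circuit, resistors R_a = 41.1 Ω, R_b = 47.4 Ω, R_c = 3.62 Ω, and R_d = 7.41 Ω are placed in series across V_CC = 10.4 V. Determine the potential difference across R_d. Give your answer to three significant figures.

V ≈ 0.774 V

ΣR = 41.1 + 47.4 + 3.62 + 7.41 = 99.53 Ω.
By the voltage-divider rule, V = 10.4 × 7.410/99.53 = 0.7743 V.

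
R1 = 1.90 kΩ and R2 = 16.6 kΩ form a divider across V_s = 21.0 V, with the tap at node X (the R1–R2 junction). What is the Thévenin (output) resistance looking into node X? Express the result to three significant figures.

R_th ≈ 1.70 kΩ

Zeroing V_s shorts the top of R1 to ground, so R_th = R1 ‖ R2 = 1.705 kΩ.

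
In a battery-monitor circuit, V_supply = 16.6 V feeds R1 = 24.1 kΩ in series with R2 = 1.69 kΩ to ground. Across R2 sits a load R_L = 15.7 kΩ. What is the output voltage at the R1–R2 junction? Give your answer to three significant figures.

R2 ‖ R_L = (1.69 × 15.7)/(1.69 + 15.7) = 1.526 kΩ.
Now apply the divider: V_out = 16.6 × 0.05954 = 0.9884 V.

V_out ≈ 0.988 V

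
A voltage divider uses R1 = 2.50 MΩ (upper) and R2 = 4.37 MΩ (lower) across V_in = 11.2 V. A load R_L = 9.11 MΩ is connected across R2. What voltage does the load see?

V_out ≈ 6.07 V

R2 ‖ R_L = (4.37 × 9.11)/(4.37 + 9.11) = 2.953 MΩ.
Then V_out = V_in · R2'/(R1 + R2') = 11.2 × 2.953/5.453 = 6.066 V.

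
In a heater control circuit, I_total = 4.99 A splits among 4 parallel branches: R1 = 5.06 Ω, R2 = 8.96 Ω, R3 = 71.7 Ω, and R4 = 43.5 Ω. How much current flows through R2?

ΣG = 1/5.06 + 1/8.96 + 1/71.7 + 1/43.5 = 0.3462.
By the current-divider rule, I = I_total · G_k/ΣG = 4.99 × 0.3224 = 1.609 A.

I ≈ 1.61 A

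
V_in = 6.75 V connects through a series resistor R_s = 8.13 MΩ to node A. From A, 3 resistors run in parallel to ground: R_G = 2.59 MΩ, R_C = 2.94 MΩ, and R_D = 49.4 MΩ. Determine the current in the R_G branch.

I ≈ 0.369 µA

Equivalent of the parallel group: R_p = 1.340 MΩ.
V_A = 6.75 × 1.340/9.470 = 0.9549 V.
Branch current I = V_A/R_G = 0.9549/2.59 = 0.3687 µA.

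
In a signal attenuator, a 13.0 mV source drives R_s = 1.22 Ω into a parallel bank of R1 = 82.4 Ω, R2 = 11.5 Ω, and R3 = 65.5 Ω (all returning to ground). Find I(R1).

Equivalent of the parallel group: R_p = 8.744 Ω.
V_A = 13.0 × 8.744/9.964 = 11.41 mV.
I(R1) = V_A / R1 = 11.41/82.4 = 0.1385 mA.

I ≈ 0.138 mA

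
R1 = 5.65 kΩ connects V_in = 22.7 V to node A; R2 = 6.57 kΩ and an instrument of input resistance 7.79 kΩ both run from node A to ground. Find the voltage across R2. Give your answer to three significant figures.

First combine the lower leg with the load: R2 ‖ R_L = 3.564 kΩ.
Voltage divider with the loaded lower leg: V_out = 22.7 × 3.564/(5.65 + 3.564) = 22.7 × 0.3868 = 8.781 V.

V_out ≈ 8.78 V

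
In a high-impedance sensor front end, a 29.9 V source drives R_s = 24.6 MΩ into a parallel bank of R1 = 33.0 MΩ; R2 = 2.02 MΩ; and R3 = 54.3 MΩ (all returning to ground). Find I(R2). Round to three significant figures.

I ≈ 1.03 µA

Equivalent of the parallel group: R_p = 1.839 MΩ.
V_A by voltage divider: V_A = 29.9 × 1.839/(24.6 + 1.839) = 2.080 V.
I(R2) = V_A / R2 = 2.080/2.02 = 1.030 µA.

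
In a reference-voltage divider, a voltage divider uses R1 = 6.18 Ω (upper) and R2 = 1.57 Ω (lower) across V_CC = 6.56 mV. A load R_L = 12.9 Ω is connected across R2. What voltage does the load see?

V_out ≈ 1.21 mV

R2 ‖ R_L = (1.57 × 12.9)/(1.57 + 12.9) = 1.400 Ω.
Now apply the divider: V_out = 6.56 × 0.1847 = 1.211 mV.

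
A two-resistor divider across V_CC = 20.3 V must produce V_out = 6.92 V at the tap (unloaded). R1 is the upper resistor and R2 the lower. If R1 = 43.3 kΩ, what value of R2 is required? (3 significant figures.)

R2 ≈ 22.4 kΩ

The divider ratio is R2/(R1+R2) = 6.92/20.3 = 0.3409.
R2 = R1 · 0.3409/(1 − 0.3409) = 22.39 kΩ.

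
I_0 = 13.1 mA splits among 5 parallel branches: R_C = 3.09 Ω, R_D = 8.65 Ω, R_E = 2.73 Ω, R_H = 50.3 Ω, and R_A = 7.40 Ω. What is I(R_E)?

Conductances: ΣG = 1/3.09 + 1/8.65 + 1/2.73 + 1/50.3 + 1/7.40 = 0.9605 (1/Ω).
R_E takes the fraction G_k/ΣG = 0.3663/0.9605 = 0.3813, so I = 13.1 × 0.3813 = 4.996 mA.

I ≈ 5.00 mA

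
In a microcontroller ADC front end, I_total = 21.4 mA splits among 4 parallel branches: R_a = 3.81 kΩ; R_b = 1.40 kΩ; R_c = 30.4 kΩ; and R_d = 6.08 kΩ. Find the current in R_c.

ΣG = 1/3.81 + 1/1.40 + 1/30.4 + 1/6.08 = 1.174.
Current divider: I(R_c) = I_total · G_k/ΣG = 21.4 × (0.03289/1.174) = 21.4 × 0.02802 = 0.5996 mA.

I ≈ 0.600 mA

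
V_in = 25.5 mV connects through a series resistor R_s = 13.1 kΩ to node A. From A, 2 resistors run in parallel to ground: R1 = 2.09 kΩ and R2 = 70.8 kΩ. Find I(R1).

I ≈ 1.64 µA

Parallel bank: R_p = 1/(1/2.09 + 1/70.8) = 2.030 kΩ.
V_A = 25.5 × 2.030/15.13 = 3.421 mV.
I(R1) = V_A / R1 = 3.421/2.09 = 1.637 µA.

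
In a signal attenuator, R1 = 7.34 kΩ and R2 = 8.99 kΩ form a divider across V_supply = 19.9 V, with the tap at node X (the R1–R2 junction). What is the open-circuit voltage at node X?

V_th ≈ 11.0 V

Open-circuit (no load on X): V_th = V_supply · R2/(R1 + R2) = 19.9 × 8.99/(7.340 + 8.99) = 10.96 V.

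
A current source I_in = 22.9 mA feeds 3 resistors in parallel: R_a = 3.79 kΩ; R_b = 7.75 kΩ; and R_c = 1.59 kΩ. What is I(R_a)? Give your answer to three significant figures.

I ≈ 5.91 mA

Total conductance ΣG = 1/3.79 + 1/7.75 + 1/1.59 = 1.022 (units of 1/kΩ).
By the current-divider rule, I = I_in · G_k/ΣG = 22.9 × 0.2582 = 5.913 mA.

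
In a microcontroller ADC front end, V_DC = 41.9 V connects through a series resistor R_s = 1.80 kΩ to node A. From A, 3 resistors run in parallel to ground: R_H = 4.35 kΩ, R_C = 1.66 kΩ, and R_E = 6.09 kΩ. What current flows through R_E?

I ≈ 2.46 mA

Equivalent of the parallel group: R_p = 1.004 kΩ.
Node voltage V_A = V_DC · R_p/(R_s + R_p) = 41.9 × 0.3579 = 15.00 V.
I(R_E) = V_A / R_E = 15.00/6.09 = 2.463 mA.
(Equivalently: I_total = 14.95 mA, then current-divider fraction G_k/ΣG = 0.1648.)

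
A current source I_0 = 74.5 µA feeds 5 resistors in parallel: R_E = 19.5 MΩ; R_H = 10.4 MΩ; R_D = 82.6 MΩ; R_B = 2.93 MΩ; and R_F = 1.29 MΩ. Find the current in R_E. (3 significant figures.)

I ≈ 2.99 µA

Total conductance ΣG = 1/19.5 + 1/10.4 + 1/82.6 + 1/2.93 + 1/1.29 = 1.276 (units of 1/MΩ).
By the current-divider rule, I = I_0 · G_k/ΣG = 74.5 × 0.04019 = 2.994 µA.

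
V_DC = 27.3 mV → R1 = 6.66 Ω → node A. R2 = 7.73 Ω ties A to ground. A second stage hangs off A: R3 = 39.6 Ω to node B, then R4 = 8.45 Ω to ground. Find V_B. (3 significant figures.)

Node A sees R2 in parallel with the series input of stage 2, R3 + R4 = 48.05 Ω.
R2 ‖ (R3+R4) = 6.659 Ω.
First divider: V_A = V_DC · 6.659/(6.66 + 6.659) = 13.65 mV.
Stage 2 is unloaded, so V_B = V_A · R4/(R3+R4) = 13.65 × 8.45/48.05 = 2.400 mV.

V_B ≈ 2.40 mV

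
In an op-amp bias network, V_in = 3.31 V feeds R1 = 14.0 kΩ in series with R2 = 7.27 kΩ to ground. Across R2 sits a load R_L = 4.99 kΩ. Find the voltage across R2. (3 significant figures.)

V_out ≈ 0.578 V

The load sits in parallel with R2, giving an effective lower resistance R2' = R2·R_L/(R2+R_L) = 2.959 kΩ.
Voltage divider with the loaded lower leg: V_out = 3.31 × 2.959/(14.0 + 2.959) = 3.31 × 0.1745 = 0.5775 V.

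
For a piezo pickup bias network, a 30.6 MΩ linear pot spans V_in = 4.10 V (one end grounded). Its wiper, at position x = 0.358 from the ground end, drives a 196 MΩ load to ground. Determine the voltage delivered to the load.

V_out ≈ 1.42 V

The pot divides into 19.65 MΩ above the wiper and 10.95 MΩ below.
R_L loads the lower segment: effective lower R = 10.37 MΩ.
V_out = 4.10 × 10.37/(19.65 + 10.37) = 1.417 V.
(Unloaded: V_out = x·V_in = 1.47 V.)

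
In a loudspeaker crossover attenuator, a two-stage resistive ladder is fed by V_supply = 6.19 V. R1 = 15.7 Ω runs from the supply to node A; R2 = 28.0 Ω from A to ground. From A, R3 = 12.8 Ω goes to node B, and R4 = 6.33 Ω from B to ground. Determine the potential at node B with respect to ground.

Node A sees R2 in parallel with the series input of stage 2, R3 + R4 = 19.13 Ω.
R2 ‖ (R3+R4) = 11.37 Ω.
V_A = 6.19 × 11.37/(15.7 + 11.37) = 2.599 V.
Stage 2 is unloaded, so V_B = V_A · R4/(R3+R4) = 2.599 × 6.33/19.13 = 0.8601 V.

V_B ≈ 0.860 V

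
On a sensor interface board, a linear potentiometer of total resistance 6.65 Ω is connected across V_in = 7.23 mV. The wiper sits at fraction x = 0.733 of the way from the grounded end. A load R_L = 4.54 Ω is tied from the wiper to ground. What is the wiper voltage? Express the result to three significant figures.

V_out ≈ 4.12 mV

The pot divides into 1.776 Ω above the wiper and 4.874 Ω below.
R_L loads the lower segment: effective lower R = 2.351 Ω.
Loaded-divider output: V_out = 7.23 × 0.5697 = 4.119 mV.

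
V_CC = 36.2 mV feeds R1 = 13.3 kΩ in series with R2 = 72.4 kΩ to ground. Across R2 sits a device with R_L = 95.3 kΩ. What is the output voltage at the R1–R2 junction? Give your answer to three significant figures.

The load sits in parallel with R2, giving an effective lower resistance R2' = R2·R_L/(R2+R_L) = 41.14 kΩ.
Voltage divider with the loaded lower leg: V_out = 36.2 × 41.14/(13.3 + 41.14) = 36.2 × 0.7557 = 27.36 mV.
(Unloaded it would be 30.6 mV; the load pulls it down.)

V_out ≈ 27.4 mV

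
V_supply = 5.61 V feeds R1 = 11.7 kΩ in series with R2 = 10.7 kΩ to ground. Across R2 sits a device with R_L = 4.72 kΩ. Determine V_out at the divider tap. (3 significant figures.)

First combine the lower leg with the load: R2 ‖ R_L = 3.275 kΩ.
Then V_out = V_supply · R2'/(R1 + R2') = 5.61 × 3.275/14.98 = 1.227 V.

V_out ≈ 1.23 V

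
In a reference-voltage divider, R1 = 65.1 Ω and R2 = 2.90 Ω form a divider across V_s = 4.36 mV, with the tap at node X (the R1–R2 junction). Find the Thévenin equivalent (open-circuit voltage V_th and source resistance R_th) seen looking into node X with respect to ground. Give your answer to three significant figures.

Open-circuit (no load on X): V_th = V_s · R2/(R1 + R2) = 4.36 × 2.90/(65.10 + 2.90) = 0.1859 mV.
Looking into X with the source shorted: R_th = R1·R2/(R1+R2) = 65.10 × 2.90/68.00 = 2.776 Ω.

V_th ≈ 0.186 mV, R_th ≈ 2.78 Ω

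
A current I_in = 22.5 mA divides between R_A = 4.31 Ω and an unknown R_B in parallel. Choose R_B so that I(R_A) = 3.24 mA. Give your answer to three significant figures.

The fraction through R_A equals R_B/(R_A+R_B).
3.24/22.5 = R_B/(R_A + R_B) → R_B = R_A · (0.1440)/(1 − 0.1440) = 4.31 × 0.1682 = 0.7250 Ω.

R_B ≈ 0.725 Ω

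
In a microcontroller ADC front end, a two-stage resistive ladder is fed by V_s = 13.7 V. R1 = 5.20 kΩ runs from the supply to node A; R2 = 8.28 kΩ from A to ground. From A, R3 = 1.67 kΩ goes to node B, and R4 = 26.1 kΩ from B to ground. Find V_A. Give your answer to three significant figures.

V_A ≈ 7.55 V

Node A sees R2 in parallel with the series input of stage 2, R3 + R4 = 27.77 kΩ.
R2 ‖ (R3+R4) = 6.378 kΩ.
V_A = 13.7 × 6.378/(5.20 + 6.378) = 7.547 V.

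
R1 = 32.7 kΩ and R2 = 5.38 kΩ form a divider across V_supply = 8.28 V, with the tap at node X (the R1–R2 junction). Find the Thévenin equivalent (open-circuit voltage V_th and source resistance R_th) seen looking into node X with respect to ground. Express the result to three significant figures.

Open-circuit (no load on X): V_th = V_supply · R2/(R1 + R2) = 8.28 × 5.38/(32.70 + 5.38) = 1.170 V.
Zeroing V_supply shorts the top of R1 to ground, so R_th = R1 ‖ R2 = 4.620 kΩ.

V_th ≈ 1.17 V, R_th ≈ 4.62 kΩ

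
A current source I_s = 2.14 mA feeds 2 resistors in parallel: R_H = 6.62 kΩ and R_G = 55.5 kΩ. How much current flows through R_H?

With just two branches, the current splits inversely with resistance.
So I = 2.14 × 55.5/62.12 = 1.912 mA.

I ≈ 1.91 mA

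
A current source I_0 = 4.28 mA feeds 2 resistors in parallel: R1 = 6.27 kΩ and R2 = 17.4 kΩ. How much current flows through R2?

I ≈ 1.13 mA

For two parallel branches, I_k = I_0 · (other R)/(sum of R).
So I = 4.28 × 6.27/23.67 = 1.134 mA.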